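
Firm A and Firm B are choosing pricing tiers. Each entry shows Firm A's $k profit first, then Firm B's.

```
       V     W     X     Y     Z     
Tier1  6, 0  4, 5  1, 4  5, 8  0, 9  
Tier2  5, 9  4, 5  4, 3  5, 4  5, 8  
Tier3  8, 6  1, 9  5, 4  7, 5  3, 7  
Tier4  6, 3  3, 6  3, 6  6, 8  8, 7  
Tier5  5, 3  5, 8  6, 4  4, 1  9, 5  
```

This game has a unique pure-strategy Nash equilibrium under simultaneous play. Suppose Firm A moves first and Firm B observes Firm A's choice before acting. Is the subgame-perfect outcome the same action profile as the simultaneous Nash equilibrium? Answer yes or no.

Work backward from Firm B's decision.
- Tier1 → Firm B plays Z (best of 0, 5, 4, 8, 9); Firm A gets 0.
- Tier2 → Firm B plays V (best of 9, 5, 3, 4, 8); Firm A gets 5.
- Tier3 → Firm B plays W (best of 6, 9, 4, 5, 7); Firm A gets 1.
- Tier4 → Firm B plays Y (best of 3, 6, 6, 8, 7); Firm A gets 6.
- Tier5 → Firm B plays W (best of 3, 8, 4, 1, 5); Firm A gets 5.
Firm A's induced payoffs are 0, 5, 1, 6, 5, so Firm A commits to Tier4. Subgame-perfect outcome: (Tier4, Y) with payoffs (6, 8).
Now find the simultaneous Nash equilibrium.
Firm A's best replies: V→Tier3; W→Tier5; X→Tier5; Y→Tier3; Z→Tier5.
Firm B's best replies: Tier1→Z; Tier2→V; Tier3→W; Tier4→Y; Tier5→W.
The unique mutual best reply is (Tier5, W), giving (5, 8).
Sequential outcome (Tier4, Y) differs from the Nash profile (Tier5, W).

no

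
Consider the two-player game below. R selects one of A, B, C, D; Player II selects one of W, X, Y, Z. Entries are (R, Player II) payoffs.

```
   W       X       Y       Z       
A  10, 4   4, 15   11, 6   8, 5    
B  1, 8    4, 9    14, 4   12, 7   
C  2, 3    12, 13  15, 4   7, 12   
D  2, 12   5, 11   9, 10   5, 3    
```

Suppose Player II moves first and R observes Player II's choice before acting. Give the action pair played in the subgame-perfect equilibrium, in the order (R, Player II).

R best-responds to each possible Player II move:
- W: BR = A, leader payoff 4.
- X: BR = C, leader payoff 13.
- Y: BR = C, leader payoff 4.
- Z: BR = B, leader payoff 7.
Maximizing over 4, 13, 4, 7, Player II chooses X. Subgame-perfect outcome: (C, X) with payoffs (12, 13).

(C, X)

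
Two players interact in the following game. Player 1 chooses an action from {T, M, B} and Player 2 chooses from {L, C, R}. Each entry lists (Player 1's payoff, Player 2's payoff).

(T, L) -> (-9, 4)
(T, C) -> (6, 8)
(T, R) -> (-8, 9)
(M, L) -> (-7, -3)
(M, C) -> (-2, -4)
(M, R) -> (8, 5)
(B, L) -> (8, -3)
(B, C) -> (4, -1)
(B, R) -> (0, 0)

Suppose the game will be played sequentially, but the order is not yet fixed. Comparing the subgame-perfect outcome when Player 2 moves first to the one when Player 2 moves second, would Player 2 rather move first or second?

If Player 1 leads: Player 2's best replies are T→R, M→R, B→R; Player 1's induced payoffs -8, 8, 0; outcome (M, R), payoffs (8, 5).
If Player 2 leads: Player 1's best replies are L→B, C→T, R→M; Player 2's induced payoffs -3, 8, 5; outcome (T, C), payoffs (6, 8).
Player 2 gets 8 moving first and 5 moving second, so Player 2 prefers to move first.

first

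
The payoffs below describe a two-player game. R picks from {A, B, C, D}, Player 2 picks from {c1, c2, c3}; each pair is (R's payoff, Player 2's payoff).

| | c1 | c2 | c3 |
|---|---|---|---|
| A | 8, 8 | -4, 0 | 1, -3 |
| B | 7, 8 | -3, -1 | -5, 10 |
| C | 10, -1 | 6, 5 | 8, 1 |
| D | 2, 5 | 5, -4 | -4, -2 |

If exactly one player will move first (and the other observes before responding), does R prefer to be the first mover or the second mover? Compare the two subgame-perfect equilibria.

If R leads: Player 2's best replies are A→c1, B→c3, C→c2, D→c1; R's induced payoffs 8, -5, 6, 2; outcome (A, c1), payoffs (8, 8).
If Player 2 leads: R's best replies are c1→C, c2→C, c3→C; Player 2's induced payoffs -1, 5, 1; outcome (C, c2), payoffs (6, 5).
R gets 8 moving first and 6 moving second, so R prefers to move first.

first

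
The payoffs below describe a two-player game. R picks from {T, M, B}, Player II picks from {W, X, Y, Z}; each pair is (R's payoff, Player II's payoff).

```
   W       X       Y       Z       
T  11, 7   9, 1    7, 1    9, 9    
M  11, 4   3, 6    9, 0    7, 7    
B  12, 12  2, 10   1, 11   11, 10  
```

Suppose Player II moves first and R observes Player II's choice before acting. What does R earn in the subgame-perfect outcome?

Backward induction with Player II moving first.
- W: BR = B, leader payoff 12.
- X: BR = T, leader payoff 1.
- Y: BR = M, leader payoff 0.
- Z: BR = B, leader payoff 10.
Among 12, 1, 0, 10, the best is 12 at W. Subgame-perfect outcome: (B, W) with payoffs (12, 12).

12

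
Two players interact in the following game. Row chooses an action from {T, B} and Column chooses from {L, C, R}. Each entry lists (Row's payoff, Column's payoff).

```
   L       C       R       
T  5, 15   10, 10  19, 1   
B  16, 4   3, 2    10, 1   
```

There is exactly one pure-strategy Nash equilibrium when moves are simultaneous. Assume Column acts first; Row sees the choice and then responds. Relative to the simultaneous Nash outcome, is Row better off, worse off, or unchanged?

Solve by backward induction (Column leads).
- L: BR = B, leader payoff 4.
- C: BR = T, leader payoff 10.
- R: BR = T, leader payoff 1.
Among 4, 10, 1, the best is 10 at C. Subgame-perfect outcome: (T, C) with payoffs (10, 10).
For the simultaneous game, intersect best replies.
Row's best replies: L→B; C→T; R→T.
Column's best replies: T→L; B→L.
Only (B, L) has each player best-responding; Nash payoffs (16, 4).
Row earns 10 sequentially versus 16 at the Nash outcome: worse off.

worse off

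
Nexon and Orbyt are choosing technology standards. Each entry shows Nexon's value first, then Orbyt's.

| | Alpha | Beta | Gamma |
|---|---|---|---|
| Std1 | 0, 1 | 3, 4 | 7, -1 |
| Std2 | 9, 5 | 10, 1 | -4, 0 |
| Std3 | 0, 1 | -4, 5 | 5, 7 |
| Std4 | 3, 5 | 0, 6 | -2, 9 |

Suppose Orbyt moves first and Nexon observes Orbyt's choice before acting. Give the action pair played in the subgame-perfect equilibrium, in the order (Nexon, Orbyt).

Backward induction with Orbyt moving first.
- Alpha → Nexon plays Std2 (best of 0, 9, 0, 3); Orbyt gets 5.
- Beta → Nexon plays Std2 (best of 3, 10, -4, 0); Orbyt gets 1.
- Gamma → Nexon plays Std1 (best of 7, -4, 5, -2); Orbyt gets -1.
Among 5, 1, -1, the best is 5 at Alpha. Subgame-perfect outcome: (Std2, Alpha) with payoffs (9, 5).

(Std2, Alpha)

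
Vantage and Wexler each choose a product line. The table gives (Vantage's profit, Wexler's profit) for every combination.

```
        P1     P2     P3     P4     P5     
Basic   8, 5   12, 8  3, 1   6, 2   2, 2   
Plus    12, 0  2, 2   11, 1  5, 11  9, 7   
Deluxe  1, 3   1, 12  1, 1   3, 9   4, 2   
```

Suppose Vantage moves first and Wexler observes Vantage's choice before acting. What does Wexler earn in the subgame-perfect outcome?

8

Work backward from Wexler's decision.
- Basic: BR = P2, leader payoff 12.
- Plus: BR = P4, leader payoff 5.
- Deluxe: BR = P2, leader payoff 1.
Vantage's induced payoffs are 12, 5, 1, so Vantage commits to Basic. Subgame-perfect outcome: (Basic, P2) with payoffs (12, 8).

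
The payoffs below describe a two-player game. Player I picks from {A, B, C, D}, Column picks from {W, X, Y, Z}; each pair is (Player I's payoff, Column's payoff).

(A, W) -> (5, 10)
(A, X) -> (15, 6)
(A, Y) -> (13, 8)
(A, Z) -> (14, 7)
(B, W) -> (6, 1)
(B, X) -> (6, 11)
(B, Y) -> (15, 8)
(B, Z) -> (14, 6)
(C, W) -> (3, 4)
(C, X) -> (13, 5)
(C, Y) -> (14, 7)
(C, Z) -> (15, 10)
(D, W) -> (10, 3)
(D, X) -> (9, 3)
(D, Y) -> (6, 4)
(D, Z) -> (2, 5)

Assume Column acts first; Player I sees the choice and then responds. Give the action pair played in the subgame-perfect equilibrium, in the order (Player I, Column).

(C, Z)

Work backward from Player I's decision.
- W: Player I compares 5, 6, 3, 10 and picks D; Column would get 3.
- X: Player I compares 15, 6, 13, 9 and picks A; Column would get 6.
- Y: Player I compares 13, 15, 14, 6 and picks B; Column would get 8.
- Z: Player I compares 14, 14, 15, 2 and picks C; Column would get 10.
Column's induced payoffs are 3, 6, 8, 10, so Column commits to Z. Subgame-perfect outcome: (C, Z) with payoffs (15, 10).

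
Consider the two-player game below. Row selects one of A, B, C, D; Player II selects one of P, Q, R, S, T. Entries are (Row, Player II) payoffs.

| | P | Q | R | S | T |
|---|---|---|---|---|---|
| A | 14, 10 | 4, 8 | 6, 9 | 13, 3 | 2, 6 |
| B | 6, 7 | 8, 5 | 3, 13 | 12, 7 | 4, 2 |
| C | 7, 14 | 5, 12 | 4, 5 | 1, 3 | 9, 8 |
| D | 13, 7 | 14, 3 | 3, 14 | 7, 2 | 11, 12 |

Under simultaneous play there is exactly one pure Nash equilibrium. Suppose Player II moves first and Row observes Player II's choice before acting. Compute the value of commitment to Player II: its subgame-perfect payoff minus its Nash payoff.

2

Work backward from Row's decision.
- P: BR = A, leader payoff 10.
- Q: BR = D, leader payoff 3.
- R: BR = A, leader payoff 9.
- S: BR = A, leader payoff 3.
- T: BR = D, leader payoff 12.
Maximizing over 10, 3, 9, 3, 12, Player II chooses T. Subgame-perfect outcome: (D, T) with payoffs (11, 12).
For the simultaneous game, intersect best replies.
Row's best replies: P→A; Q→D; R→A; S→A; T→D.
Player II's best replies: A→P; B→R; C→P; D→R.
Only (A, P) has each player best-responding; Nash payoffs (14, 10).
Player II's commitment gain: 12 − 10 = 2.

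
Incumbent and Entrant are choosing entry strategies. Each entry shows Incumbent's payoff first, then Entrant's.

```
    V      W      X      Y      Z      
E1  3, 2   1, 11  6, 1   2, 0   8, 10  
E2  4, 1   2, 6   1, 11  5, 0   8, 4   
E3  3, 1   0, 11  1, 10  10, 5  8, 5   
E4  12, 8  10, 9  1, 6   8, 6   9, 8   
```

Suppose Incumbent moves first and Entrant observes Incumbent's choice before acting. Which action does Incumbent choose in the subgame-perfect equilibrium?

E4

Work backward from Entrant's decision.
- E1 → Entrant plays W (best of 2, 11, 1, 0, 10); Incumbent gets 1.
- E2 → Entrant plays X (best of 1, 6, 11, 0, 4); Incumbent gets 1.
- E3 → Entrant plays W (best of 1, 11, 10, 5, 5); Incumbent gets 0.
- E4 → Entrant plays W (best of 8, 9, 6, 6, 8); Incumbent gets 10.
Maximizing over 1, 1, 0, 10, Incumbent chooses E4. Subgame-perfect outcome: (E4, W) with payoffs (10, 9).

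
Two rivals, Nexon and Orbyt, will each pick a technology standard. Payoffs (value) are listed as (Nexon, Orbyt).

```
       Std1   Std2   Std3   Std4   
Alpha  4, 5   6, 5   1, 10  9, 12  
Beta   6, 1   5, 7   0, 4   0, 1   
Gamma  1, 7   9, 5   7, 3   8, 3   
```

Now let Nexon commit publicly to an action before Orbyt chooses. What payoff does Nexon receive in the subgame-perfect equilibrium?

Orbyt best-responds to each possible Nexon move:
- Alpha: BR = Std4, leader payoff 9.
- Beta: BR = Std2, leader payoff 5.
- Gamma: BR = Std1, leader payoff 1.
Among 9, 5, 1, the best is 9 at Alpha. Subgame-perfect outcome: (Alpha, Std4) with payoffs (9, 12).

9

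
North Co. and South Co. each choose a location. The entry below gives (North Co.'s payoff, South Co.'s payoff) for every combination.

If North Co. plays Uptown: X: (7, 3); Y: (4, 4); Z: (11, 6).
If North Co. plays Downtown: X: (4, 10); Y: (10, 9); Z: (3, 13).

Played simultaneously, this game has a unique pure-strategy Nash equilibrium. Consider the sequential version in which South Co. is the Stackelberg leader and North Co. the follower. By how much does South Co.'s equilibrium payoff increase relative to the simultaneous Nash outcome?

Solve by backward induction (South Co. leads).
- X: North Co. compares 7, 4 and picks Uptown; South Co. would get 3.
- Y: North Co. compares 4, 10 and picks Downtown; South Co. would get 9.
- Z: North Co. compares 11, 3 and picks Uptown; South Co. would get 6.
Maximizing over 3, 9, 6, South Co. chooses Y. Subgame-perfect outcome: (Downtown, Y) with payoffs (10, 9).
For the simultaneous game, intersect best replies.
North Co.'s best replies: X→Uptown; Y→Downtown; Z→Uptown.
South Co.'s best replies: Uptown→Z; Downtown→Z.
Only (Uptown, Z) has each player best-responding; Nash payoffs (11, 6).
South Co.'s commitment gain: 9 − 6 = 3.

3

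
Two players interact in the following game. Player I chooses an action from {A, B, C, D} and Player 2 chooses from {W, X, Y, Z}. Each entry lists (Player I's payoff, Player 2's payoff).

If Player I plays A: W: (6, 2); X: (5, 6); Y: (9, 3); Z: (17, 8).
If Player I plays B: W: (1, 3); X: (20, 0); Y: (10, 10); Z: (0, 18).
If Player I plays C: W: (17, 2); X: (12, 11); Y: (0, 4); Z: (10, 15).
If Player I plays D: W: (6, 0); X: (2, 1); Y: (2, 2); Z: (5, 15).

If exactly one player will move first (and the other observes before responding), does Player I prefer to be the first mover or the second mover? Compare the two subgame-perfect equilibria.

first

If Player I leads: Player 2's best replies are A→Z, B→Z, C→Z, D→Z; Player I's induced payoffs 17, 0, 10, 5; outcome (A, Z), payoffs (17, 8).
If Player 2 leads: Player I's best replies are W→C, X→B, Y→B, Z→A; Player 2's induced payoffs 2, 0, 10, 8; outcome (B, Y), payoffs (10, 10).
Player I gets 17 moving first and 10 moving second, so Player I prefers to move first.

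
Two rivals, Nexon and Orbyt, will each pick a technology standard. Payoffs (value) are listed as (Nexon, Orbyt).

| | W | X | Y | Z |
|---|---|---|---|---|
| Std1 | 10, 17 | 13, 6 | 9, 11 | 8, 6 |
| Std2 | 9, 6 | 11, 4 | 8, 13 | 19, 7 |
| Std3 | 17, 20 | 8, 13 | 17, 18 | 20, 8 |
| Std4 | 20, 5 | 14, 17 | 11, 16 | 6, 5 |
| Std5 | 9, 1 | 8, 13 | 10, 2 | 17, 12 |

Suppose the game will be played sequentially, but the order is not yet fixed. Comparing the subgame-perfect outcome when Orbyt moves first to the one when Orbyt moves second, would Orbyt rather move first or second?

second

If Nexon leads: Orbyt's best replies are Std1→W, Std2→Y, Std3→W, Std4→X, Std5→X; Nexon's induced payoffs 10, 8, 17, 14, 8; outcome (Std3, W), payoffs (17, 20).
If Orbyt leads: Nexon's best replies are W→Std4, X→Std4, Y→Std3, Z→Std3; Orbyt's induced payoffs 5, 17, 18, 8; outcome (Std3, Y), payoffs (17, 18).
Orbyt gets 18 moving first and 20 moving second, so Orbyt prefers to move second.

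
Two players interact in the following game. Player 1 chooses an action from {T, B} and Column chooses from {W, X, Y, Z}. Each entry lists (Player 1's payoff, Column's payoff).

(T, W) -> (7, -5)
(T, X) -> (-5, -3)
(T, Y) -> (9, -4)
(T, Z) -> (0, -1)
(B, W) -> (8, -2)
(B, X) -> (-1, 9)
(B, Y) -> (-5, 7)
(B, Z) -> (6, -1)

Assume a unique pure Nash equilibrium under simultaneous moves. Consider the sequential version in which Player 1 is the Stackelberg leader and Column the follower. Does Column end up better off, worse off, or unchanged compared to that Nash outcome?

Backward induction with Player 1 moving first.
- T: Column compares -5, -3, -4, -1 and picks Z; Player 1 would get 0.
- B: Column compares -2, 9, 7, -1 and picks X; Player 1 would get -1.
Player 1's induced payoffs are 0, -1, so Player 1 commits to T. Subgame-perfect outcome: (T, Z) with payoffs (0, -1).
Under simultaneous play:
Player 1's best replies: W→B; X→B; Y→T; Z→B.
Column's best replies: T→Z; B→X.
Only (B, X) has each player best-responding; Nash payoffs (-1, 9).
Column earns -1 sequentially versus 9 at the Nash outcome: worse off.

worse off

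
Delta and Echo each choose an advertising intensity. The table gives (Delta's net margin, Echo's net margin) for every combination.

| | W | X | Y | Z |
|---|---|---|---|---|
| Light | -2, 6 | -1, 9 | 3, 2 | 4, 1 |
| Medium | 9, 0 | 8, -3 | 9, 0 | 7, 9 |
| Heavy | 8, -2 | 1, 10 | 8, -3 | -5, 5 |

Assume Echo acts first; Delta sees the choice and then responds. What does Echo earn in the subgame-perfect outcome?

Solve by backward induction (Echo leads).
- W → Delta plays Medium (best of -2, 9, 8); Echo gets 0.
- X → Delta plays Medium (best of -1, 8, 1); Echo gets -3.
- Y → Delta plays Medium (best of 3, 9, 8); Echo gets 0.
- Z → Delta plays Medium (best of 4, 7, -5); Echo gets 9.
Maximizing over 0, -3, 0, 9, Echo chooses Z. Subgame-perfect outcome: (Medium, Z) with payoffs (7, 9).

9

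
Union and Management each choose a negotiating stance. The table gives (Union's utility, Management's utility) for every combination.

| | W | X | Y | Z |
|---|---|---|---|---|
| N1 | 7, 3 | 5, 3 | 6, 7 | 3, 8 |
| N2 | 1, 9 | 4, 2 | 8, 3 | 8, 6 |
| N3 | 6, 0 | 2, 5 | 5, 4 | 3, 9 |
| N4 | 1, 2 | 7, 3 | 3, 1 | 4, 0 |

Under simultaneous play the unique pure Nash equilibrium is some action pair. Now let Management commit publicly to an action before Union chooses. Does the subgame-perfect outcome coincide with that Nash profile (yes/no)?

Backward induction with Management moving first.
- W: BR = N1, leader payoff 3.
- X: BR = N4, leader payoff 3.
- Y: BR = N2, leader payoff 3.
- Z: BR = N2, leader payoff 6.
Among 3, 3, 3, 6, the best is 6 at Z. Subgame-perfect outcome: (N2, Z) with payoffs (8, 6).
Under simultaneous play:
Union's best replies: W→N1; X→N4; Y→N2; Z→N2.
Management's best replies: N1→Z; N2→W; N3→Z; N4→X.
Only (N4, X) has each player best-responding; Nash payoffs (7, 3).
Sequential outcome (N2, Z) differs from the Nash profile (N4, X).

no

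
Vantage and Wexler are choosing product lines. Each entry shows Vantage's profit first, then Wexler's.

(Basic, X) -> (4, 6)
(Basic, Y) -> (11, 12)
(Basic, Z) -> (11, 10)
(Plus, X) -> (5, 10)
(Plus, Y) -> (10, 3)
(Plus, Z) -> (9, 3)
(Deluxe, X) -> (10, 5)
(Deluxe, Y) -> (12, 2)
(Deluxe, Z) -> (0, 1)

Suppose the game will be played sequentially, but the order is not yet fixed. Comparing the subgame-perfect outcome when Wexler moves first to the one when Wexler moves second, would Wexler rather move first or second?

If Vantage leads: Wexler's best replies are Basic→Y, Plus→X, Deluxe→X; Vantage's induced payoffs 11, 5, 10; outcome (Basic, Y), payoffs (11, 12).
If Wexler leads: Vantage's best replies are X→Deluxe, Y→Deluxe, Z→Basic; Wexler's induced payoffs 5, 2, 10; outcome (Basic, Z), payoffs (11, 10).
Wexler gets 10 moving first and 12 moving second, so Wexler prefers to move second.

second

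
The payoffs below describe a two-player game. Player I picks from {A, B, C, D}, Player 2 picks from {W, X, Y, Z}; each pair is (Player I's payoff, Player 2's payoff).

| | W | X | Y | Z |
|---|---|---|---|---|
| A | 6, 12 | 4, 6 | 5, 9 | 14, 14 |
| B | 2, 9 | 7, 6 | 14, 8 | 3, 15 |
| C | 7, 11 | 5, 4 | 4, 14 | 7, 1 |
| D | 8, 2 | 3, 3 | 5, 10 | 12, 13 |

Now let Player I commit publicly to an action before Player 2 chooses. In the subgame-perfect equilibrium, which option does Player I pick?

A

Solve by backward induction (Player I leads).
- A: Player 2 compares 12, 6, 9, 14 and picks Z; Player I would get 14.
- B: Player 2 compares 9, 6, 8, 15 and picks Z; Player I would get 3.
- C: Player 2 compares 11, 4, 14, 1 and picks Y; Player I would get 4.
- D: Player 2 compares 2, 3, 10, 13 and picks Z; Player I would get 12.
Among 14, 3, 4, 12, the best is 14 at A. Subgame-perfect outcome: (A, Z) with payoffs (14, 14).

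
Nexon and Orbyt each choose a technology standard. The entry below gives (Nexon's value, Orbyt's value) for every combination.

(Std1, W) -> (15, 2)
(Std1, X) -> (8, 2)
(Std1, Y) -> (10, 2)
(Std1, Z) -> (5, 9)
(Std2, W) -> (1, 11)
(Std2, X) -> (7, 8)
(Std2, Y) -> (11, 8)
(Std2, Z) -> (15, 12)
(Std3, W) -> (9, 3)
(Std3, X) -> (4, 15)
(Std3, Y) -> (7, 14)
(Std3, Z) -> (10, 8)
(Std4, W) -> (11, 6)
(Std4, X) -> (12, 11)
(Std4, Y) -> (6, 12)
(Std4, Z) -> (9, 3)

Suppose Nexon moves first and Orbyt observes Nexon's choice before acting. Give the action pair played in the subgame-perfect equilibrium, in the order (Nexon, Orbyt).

Orbyt best-responds to each possible Nexon move:
- Std1 → Orbyt plays Z (best of 2, 2, 2, 9); Nexon gets 5.
- Std2 → Orbyt plays Z (best of 11, 8, 8, 12); Nexon gets 15.
- Std3 → Orbyt plays X (best of 3, 15, 14, 8); Nexon gets 4.
- Std4 → Orbyt plays Y (best of 6, 11, 12, 3); Nexon gets 6.
Among 5, 15, 4, 6, the best is 15 at Std2. Subgame-perfect outcome: (Std2, Z) with payoffs (15, 12).

(Std2, Z)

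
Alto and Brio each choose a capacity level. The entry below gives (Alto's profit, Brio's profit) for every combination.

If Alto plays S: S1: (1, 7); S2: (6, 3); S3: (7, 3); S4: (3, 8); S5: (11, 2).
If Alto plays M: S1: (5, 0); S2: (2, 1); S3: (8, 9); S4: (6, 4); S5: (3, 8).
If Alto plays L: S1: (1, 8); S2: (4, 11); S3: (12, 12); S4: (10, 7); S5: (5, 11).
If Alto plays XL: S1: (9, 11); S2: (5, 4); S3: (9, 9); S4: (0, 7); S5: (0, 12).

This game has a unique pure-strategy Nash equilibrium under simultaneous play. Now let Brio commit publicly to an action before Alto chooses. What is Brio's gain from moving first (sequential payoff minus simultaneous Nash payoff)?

Solve by backward induction (Brio leads).
- S1 → Alto plays XL (best of 1, 5, 1, 9); Brio gets 11.
- S2 → Alto plays S (best of 6, 2, 4, 5); Brio gets 3.
- S3 → Alto plays L (best of 7, 8, 12, 9); Brio gets 12.
- S4 → Alto plays L (best of 3, 6, 10, 0); Brio gets 7.
- S5 → Alto plays S (best of 11, 3, 5, 0); Brio gets 2.
Among 11, 3, 12, 7, 2, the best is 12 at S3. Subgame-perfect outcome: (L, S3) with payoffs (12, 12).
Now find the simultaneous Nash equilibrium.
Alto's best replies: S1→XL; S2→S; S3→L; S4→L; S5→S.
Brio's best replies: S→S4; M→S3; L→S3; XL→S5.
The unique mutual best reply is (L, S3), giving (12, 12).
Brio's commitment gain: 12 − 12 = 0.

0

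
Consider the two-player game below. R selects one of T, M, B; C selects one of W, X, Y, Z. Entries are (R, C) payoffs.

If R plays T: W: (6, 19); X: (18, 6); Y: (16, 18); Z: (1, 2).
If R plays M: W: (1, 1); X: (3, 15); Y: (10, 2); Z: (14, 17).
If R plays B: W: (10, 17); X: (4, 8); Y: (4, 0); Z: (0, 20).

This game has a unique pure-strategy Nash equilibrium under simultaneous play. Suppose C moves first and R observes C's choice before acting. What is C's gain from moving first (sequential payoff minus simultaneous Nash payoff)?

1

Work backward from R's decision.
- W → R plays B (best of 6, 1, 10); C gets 17.
- X → R plays T (best of 18, 3, 4); C gets 6.
- Y → R plays T (best of 16, 10, 4); C gets 18.
- Z → R plays M (best of 1, 14, 0); C gets 17.
Maximizing over 17, 6, 18, 17, C chooses Y. Subgame-perfect outcome: (T, Y) with payoffs (16, 18).
Now find the simultaneous Nash equilibrium.
R's best replies: W→B; X→T; Y→T; Z→M.
C's best replies: T→W; M→Z; B→Z.
The unique mutual best reply is (M, Z), giving (14, 17).
C's commitment gain: 18 − 17 = 1.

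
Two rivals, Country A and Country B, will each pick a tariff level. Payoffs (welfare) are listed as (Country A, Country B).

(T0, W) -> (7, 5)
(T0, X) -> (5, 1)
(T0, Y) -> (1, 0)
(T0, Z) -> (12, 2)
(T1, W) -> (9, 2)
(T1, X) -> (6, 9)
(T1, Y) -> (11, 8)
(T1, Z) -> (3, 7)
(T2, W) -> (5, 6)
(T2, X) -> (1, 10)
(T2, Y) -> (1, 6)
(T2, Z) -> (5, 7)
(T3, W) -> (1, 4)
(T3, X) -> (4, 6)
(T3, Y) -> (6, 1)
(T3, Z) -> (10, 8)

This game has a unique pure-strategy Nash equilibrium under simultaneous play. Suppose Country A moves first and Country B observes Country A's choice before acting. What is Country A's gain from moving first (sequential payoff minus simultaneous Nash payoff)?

4

Solve by backward induction (Country A leads).
- T0 → Country B plays W (best of 5, 1, 0, 2); Country A gets 7.
- T1 → Country B plays X (best of 2, 9, 8, 7); Country A gets 6.
- T2 → Country B plays X (best of 6, 10, 6, 7); Country A gets 1.
- T3 → Country B plays Z (best of 4, 6, 1, 8); Country A gets 10.
Among 7, 6, 1, 10, the best is 10 at T3. Subgame-perfect outcome: (T3, Z) with payoffs (10, 8).
Under simultaneous play:
Country A's best replies: W→T1; X→T1; Y→T1; Z→T0.
Country B's best replies: T0→W; T1→X; T2→X; T3→Z.
Only (T1, X) has each player best-responding; Nash payoffs (6, 9).
Country A's commitment gain: 10 − 6 = 4.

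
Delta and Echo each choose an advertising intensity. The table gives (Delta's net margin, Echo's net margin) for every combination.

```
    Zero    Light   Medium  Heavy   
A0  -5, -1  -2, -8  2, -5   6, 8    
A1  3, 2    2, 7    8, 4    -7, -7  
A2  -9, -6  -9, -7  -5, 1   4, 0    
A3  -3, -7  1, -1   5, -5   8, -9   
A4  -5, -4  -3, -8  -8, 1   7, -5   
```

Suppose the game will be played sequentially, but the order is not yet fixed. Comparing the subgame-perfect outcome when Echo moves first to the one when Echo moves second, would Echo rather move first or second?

If Delta leads: Echo's best replies are A0→Heavy, A1→Light, A2→Medium, A3→Light, A4→Medium; Delta's induced payoffs 6, 2, -5, 1, -8; outcome (A0, Heavy), payoffs (6, 8).
If Echo leads: Delta's best replies are Zero→A1, Light→A1, Medium→A1, Heavy→A3; Echo's induced payoffs 2, 7, 4, -9; outcome (A1, Light), payoffs (2, 7).
Echo gets 7 moving first and 8 moving second, so Echo prefers to move second.

second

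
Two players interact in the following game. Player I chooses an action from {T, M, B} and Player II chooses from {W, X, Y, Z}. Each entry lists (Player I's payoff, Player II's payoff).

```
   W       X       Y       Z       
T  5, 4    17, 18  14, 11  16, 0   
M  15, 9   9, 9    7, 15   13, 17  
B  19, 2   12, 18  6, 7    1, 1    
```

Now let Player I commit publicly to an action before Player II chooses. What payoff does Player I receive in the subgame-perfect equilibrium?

Player II best-responds to each possible Player I move:
- T → Player II plays X (best of 4, 18, 11, 0); Player I gets 17.
- M → Player II plays Z (best of 9, 9, 15, 17); Player I gets 13.
- B → Player II plays X (best of 2, 18, 7, 1); Player I gets 12.
Maximizing over 17, 13, 12, Player I chooses T. Subgame-perfect outcome: (T, X) with payoffs (17, 18).

17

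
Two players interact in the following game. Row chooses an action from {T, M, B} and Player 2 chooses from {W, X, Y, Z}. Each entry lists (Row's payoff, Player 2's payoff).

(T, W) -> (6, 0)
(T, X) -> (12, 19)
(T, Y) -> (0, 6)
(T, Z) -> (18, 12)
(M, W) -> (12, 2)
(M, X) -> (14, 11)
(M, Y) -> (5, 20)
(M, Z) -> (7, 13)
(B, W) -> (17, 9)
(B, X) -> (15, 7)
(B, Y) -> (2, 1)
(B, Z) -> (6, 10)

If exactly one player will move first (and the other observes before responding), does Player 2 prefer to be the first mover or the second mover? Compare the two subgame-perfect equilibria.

If Row leads: Player 2's best replies are T→X, M→Y, B→Z; Row's induced payoffs 12, 5, 6; outcome (T, X), payoffs (12, 19).
If Player 2 leads: Row's best replies are W→B, X→B, Y→M, Z→T; Player 2's induced payoffs 9, 7, 20, 12; outcome (M, Y), payoffs (5, 20).
Player 2 gets 20 moving first and 19 moving second, so Player 2 prefers to move first.

first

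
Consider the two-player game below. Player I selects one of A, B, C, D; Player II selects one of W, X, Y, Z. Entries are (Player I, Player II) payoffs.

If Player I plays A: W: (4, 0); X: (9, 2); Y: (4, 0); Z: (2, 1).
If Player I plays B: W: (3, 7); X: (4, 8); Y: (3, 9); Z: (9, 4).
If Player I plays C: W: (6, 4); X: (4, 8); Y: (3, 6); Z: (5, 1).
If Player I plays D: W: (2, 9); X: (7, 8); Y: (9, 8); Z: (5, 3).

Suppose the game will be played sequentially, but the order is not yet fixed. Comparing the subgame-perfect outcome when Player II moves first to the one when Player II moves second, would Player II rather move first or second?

If Player I leads: Player II's best replies are A→X, B→Y, C→X, D→W; Player I's induced payoffs 9, 3, 4, 2; outcome (A, X), payoffs (9, 2).
If Player II leads: Player I's best replies are W→C, X→A, Y→D, Z→B; Player II's induced payoffs 4, 2, 8, 4; outcome (D, Y), payoffs (9, 8).
Player II gets 8 moving first and 2 moving second, so Player II prefers to move first.

first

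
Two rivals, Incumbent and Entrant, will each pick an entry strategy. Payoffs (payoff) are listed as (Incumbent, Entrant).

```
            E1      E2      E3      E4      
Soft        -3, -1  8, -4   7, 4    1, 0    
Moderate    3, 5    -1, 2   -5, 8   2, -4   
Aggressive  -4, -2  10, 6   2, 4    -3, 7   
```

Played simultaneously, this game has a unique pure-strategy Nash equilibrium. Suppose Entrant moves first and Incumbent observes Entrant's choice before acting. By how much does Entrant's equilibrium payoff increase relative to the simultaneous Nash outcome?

2

Backward induction with Entrant moving first.
- E1 → Incumbent plays Moderate (best of -3, 3, -4); Entrant gets 5.
- E2 → Incumbent plays Aggressive (best of 8, -1, 10); Entrant gets 6.
- E3 → Incumbent plays Soft (best of 7, -5, 2); Entrant gets 4.
- E4 → Incumbent plays Moderate (best of 1, 2, -3); Entrant gets -4.
Entrant's induced payoffs are 5, 6, 4, -4, so Entrant commits to E2. Subgame-perfect outcome: (Aggressive, E2) with payoffs (10, 6).
Under simultaneous play:
Incumbent's best replies: E1→Moderate; E2→Aggressive; E3→Soft; E4→Moderate.
Entrant's best replies: Soft→E3; Moderate→E3; Aggressive→E4.
The unique mutual best reply is (Soft, E3), giving (7, 4).
Entrant's commitment gain: 6 − 4 = 2.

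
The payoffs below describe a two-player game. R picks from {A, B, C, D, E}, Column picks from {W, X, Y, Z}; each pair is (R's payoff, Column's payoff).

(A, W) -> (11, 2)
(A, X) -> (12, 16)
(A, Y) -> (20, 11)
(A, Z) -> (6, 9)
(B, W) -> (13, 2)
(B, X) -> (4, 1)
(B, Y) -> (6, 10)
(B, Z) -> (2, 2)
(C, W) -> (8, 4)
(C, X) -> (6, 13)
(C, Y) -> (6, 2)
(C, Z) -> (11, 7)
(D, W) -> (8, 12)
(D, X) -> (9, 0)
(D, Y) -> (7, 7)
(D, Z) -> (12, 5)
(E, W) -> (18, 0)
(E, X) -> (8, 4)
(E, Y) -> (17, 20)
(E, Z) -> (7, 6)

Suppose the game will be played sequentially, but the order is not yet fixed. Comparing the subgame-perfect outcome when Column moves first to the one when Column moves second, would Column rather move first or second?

second

If R leads: Column's best replies are A→X, B→Y, C→X, D→W, E→Y; R's induced payoffs 12, 6, 6, 8, 17; outcome (E, Y), payoffs (17, 20).
If Column leads: R's best replies are W→E, X→A, Y→A, Z→D; Column's induced payoffs 0, 16, 11, 5; outcome (A, X), payoffs (12, 16).
Column gets 16 moving first and 20 moving second, so Column prefers to move second.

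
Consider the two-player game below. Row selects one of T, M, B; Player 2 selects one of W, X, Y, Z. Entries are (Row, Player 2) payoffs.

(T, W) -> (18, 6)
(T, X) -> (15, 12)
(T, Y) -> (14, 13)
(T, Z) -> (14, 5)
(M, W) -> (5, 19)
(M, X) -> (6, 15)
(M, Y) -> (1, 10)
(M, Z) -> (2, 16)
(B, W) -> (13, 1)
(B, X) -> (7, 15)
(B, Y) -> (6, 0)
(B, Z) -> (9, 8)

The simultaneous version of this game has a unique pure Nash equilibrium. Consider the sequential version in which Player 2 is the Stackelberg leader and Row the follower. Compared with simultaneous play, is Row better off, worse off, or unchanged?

unchanged

Row best-responds to each possible Player 2 move:
- W: Row compares 18, 5, 13 and picks T; Player 2 would get 6.
- X: Row compares 15, 6, 7 and picks T; Player 2 would get 12.
- Y: Row compares 14, 1, 6 and picks T; Player 2 would get 13.
- Z: Row compares 14, 2, 9 and picks T; Player 2 would get 5.
Player 2's induced payoffs are 6, 12, 13, 5, so Player 2 commits to Y. Subgame-perfect outcome: (T, Y) with payoffs (14, 13).
Now find the simultaneous Nash equilibrium.
Row's best replies: W→T; X→T; Y→T; Z→T.
Player 2's best replies: T→Y; M→W; B→X.
The unique mutual best reply is (T, Y), giving (14, 13).
Row earns 14 sequentially versus 14 at the Nash outcome: unchanged.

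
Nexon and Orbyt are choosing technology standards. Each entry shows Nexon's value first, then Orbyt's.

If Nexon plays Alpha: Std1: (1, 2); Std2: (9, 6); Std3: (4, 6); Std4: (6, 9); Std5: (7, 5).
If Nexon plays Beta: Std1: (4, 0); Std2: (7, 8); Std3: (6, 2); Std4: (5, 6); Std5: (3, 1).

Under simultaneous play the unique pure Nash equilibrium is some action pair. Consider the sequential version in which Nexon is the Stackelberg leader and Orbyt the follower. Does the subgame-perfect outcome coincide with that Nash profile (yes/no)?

Backward induction with Nexon moving first.
- Alpha: Orbyt compares 2, 6, 6, 9, 5 and picks Std4; Nexon would get 6.
- Beta: Orbyt compares 0, 8, 2, 6, 1 and picks Std2; Nexon would get 7.
Maximizing over 6, 7, Nexon chooses Beta. Subgame-perfect outcome: (Beta, Std2) with payoffs (7, 8).
Now find the simultaneous Nash equilibrium.
Nexon's best replies: Std1→Beta; Std2→Alpha; Std3→Beta; Std4→Alpha; Std5→Alpha.
Orbyt's best replies: Alpha→Std4; Beta→Std2.
The unique mutual best reply is (Alpha, Std4), giving (6, 9).
Sequential outcome (Beta, Std2) differs from the Nash profile (Alpha, Std4).

no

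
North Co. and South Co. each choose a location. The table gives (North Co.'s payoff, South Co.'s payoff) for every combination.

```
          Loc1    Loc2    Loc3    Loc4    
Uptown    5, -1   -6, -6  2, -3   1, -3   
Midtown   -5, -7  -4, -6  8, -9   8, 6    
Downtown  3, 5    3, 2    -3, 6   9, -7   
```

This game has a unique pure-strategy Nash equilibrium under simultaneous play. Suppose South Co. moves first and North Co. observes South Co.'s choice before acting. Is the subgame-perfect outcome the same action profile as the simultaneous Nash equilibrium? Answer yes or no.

Backward induction with South Co. moving first.
- Loc1: North Co. compares 5, -5, 3 and picks Uptown; South Co. would get -1.
- Loc2: North Co. compares -6, -4, 3 and picks Downtown; South Co. would get 2.
- Loc3: North Co. compares 2, 8, -3 and picks Midtown; South Co. would get -9.
- Loc4: North Co. compares 1, 8, 9 and picks Downtown; South Co. would get -7.
Among -1, 2, -9, -7, the best is 2 at Loc2. Subgame-perfect outcome: (Downtown, Loc2) with payoffs (3, 2).
Under simultaneous play:
North Co.'s best replies: Loc1→Uptown; Loc2→Downtown; Loc3→Midtown; Loc4→Downtown.
South Co.'s best replies: Uptown→Loc1; Midtown→Loc4; Downtown→Loc3.
Only (Uptown, Loc1) has each player best-responding; Nash payoffs (5, -1).
Sequential outcome (Downtown, Loc2) differs from the Nash profile (Uptown, Loc1).

no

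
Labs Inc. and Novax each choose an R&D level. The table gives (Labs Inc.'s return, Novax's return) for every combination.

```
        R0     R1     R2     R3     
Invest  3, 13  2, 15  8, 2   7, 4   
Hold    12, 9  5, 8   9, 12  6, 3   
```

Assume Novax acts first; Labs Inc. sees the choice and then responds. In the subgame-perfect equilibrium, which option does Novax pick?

R2

Labs Inc. best-responds to each possible Novax move:
- R0 → Labs Inc. plays Hold (best of 3, 12); Novax gets 9.
- R1 → Labs Inc. plays Hold (best of 2, 5); Novax gets 8.
- R2 → Labs Inc. plays Hold (best of 8, 9); Novax gets 12.
- R3 → Labs Inc. plays Invest (best of 7, 6); Novax gets 4.
Novax's induced payoffs are 9, 8, 12, 4, so Novax commits to R2. Subgame-perfect outcome: (Hold, R2) with payoffs (9, 12).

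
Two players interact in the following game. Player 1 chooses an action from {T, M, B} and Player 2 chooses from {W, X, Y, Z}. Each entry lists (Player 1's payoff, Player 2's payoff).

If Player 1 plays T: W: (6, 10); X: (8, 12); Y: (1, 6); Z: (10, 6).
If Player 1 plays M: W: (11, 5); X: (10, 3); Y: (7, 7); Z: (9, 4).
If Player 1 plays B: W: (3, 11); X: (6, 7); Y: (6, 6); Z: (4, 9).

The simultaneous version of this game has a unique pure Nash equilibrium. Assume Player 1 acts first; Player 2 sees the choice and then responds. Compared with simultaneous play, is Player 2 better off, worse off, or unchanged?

Solve by backward induction (Player 1 leads).
- T: Player 2 compares 10, 12, 6, 6 and picks X; Player 1 would get 8.
- M: Player 2 compares 5, 3, 7, 4 and picks Y; Player 1 would get 7.
- B: Player 2 compares 11, 7, 6, 9 and picks W; Player 1 would get 3.
Player 1's induced payoffs are 8, 7, 3, so Player 1 commits to T. Subgame-perfect outcome: (T, X) with payoffs (8, 12).
For the simultaneous game, intersect best replies.
Player 1's best replies: W→M; X→M; Y→M; Z→T.
Player 2's best replies: T→X; M→Y; B→W.
The unique mutual best reply is (M, Y), giving (7, 7).
Player 2 earns 12 sequentially versus 7 at the Nash outcome: better off.

better off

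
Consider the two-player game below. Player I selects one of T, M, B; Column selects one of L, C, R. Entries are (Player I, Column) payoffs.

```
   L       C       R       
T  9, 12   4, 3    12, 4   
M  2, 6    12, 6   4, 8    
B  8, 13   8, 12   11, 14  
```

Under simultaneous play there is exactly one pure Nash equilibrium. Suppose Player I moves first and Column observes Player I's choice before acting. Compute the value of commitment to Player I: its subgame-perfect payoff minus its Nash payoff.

2

Work backward from Column's decision.
- T: BR = L, leader payoff 9.
- M: BR = R, leader payoff 4.
- B: BR = R, leader payoff 11.
Among 9, 4, 11, the best is 11 at B. Subgame-perfect outcome: (B, R) with payoffs (11, 14).
Under simultaneous play:
Player I's best replies: L→T; C→M; R→T.
Column's best replies: T→L; M→R; B→R.
The unique mutual best reply is (T, L), giving (9, 12).
Player I's commitment gain: 11 − 9 = 2.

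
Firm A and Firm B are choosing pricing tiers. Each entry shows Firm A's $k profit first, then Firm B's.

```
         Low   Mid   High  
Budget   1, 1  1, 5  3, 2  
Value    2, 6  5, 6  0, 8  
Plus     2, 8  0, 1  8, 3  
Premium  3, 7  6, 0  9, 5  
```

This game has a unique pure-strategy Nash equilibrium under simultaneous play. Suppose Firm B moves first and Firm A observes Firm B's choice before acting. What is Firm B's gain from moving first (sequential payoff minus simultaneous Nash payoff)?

Firm A best-responds to each possible Firm B move:
- Low: BR = Premium, leader payoff 7.
- Mid: BR = Premium, leader payoff 0.
- High: BR = Premium, leader payoff 5.
Among 7, 0, 5, the best is 7 at Low. Subgame-perfect outcome: (Premium, Low) with payoffs (3, 7).
Under simultaneous play:
Firm A's best replies: Low→Premium; Mid→Premium; High→Premium.
Firm B's best replies: Budget→Mid; Value→High; Plus→Low; Premium→Low.
Only (Premium, Low) has each player best-responding; Nash payoffs (3, 7).
Firm B's commitment gain: 7 − 7 = 0.

0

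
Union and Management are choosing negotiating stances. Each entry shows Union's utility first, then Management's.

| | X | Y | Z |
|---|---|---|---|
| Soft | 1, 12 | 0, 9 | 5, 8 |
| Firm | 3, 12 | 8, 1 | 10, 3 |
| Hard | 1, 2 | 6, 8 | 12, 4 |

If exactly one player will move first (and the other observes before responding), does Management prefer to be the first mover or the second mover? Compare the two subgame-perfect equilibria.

first

If Union leads: Management's best replies are Soft→X, Firm→X, Hard→Y; Union's induced payoffs 1, 3, 6; outcome (Hard, Y), payoffs (6, 8).
If Management leads: Union's best replies are X→Firm, Y→Firm, Z→Hard; Management's induced payoffs 12, 1, 4; outcome (Firm, X), payoffs (3, 12).
Management gets 12 moving first and 8 moving second, so Management prefers to move first.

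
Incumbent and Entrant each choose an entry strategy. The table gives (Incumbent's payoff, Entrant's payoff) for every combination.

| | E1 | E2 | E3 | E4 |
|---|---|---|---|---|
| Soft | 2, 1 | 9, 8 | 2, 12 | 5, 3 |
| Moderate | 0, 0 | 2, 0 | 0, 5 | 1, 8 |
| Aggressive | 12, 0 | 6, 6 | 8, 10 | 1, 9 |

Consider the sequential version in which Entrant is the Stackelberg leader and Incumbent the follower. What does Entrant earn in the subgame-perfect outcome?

10

Work backward from Incumbent's decision.
- E1: Incumbent compares 2, 0, 12 and picks Aggressive; Entrant would get 0.
- E2: Incumbent compares 9, 2, 6 and picks Soft; Entrant would get 8.
- E3: Incumbent compares 2, 0, 8 and picks Aggressive; Entrant would get 10.
- E4: Incumbent compares 5, 1, 1 and picks Soft; Entrant would get 3.
Entrant's induced payoffs are 0, 8, 10, 3, so Entrant commits to E3. Subgame-perfect outcome: (Aggressive, E3) with payoffs (8, 10).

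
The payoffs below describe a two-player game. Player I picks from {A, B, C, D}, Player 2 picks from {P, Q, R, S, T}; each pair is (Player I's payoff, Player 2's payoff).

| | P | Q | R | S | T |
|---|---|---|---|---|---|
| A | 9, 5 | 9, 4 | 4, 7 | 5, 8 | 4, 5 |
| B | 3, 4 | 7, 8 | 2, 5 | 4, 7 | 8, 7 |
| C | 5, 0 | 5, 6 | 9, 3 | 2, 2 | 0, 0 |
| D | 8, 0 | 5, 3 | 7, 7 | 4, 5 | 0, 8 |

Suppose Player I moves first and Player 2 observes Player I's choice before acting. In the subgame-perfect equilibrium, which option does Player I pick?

Work backward from Player 2's decision.
- A → Player 2 plays S (best of 5, 4, 7, 8, 5); Player I gets 5.
- B → Player 2 plays Q (best of 4, 8, 5, 7, 7); Player I gets 7.
- C → Player 2 plays Q (best of 0, 6, 3, 2, 0); Player I gets 5.
- D → Player 2 plays T (best of 0, 3, 7, 5, 8); Player I gets 0.
Among 5, 7, 5, 0, the best is 7 at B. Subgame-perfect outcome: (B, Q) with payoffs (7, 8).

B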